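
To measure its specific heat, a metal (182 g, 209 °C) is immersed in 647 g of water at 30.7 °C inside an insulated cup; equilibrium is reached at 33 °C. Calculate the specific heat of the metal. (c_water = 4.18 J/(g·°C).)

c ≈ 0.194 J/(g·°C)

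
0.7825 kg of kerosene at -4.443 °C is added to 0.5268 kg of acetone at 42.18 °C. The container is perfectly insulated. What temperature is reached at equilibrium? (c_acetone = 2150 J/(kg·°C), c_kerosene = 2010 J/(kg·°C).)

T_f ≈ 15.1 °C

With ΣQ=0 the equilibrium temperature is the m·c-weighted mean:
T_f = (1132.6×42.18 + 1572.8×(-4.443)) / (1132.6 + 1572.8)
    = 40786 / 2705.4 ≈ 15.08 °C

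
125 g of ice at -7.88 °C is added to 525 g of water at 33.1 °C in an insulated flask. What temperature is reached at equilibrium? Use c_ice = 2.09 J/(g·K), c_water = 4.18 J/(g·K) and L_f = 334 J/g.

T_f ≈ 10.6 °C

Conservation of energy gives ΣQ = 0:
ice -7.88→0 °C: 125×2.09×7.88 = 2058.7; latent heat to melt: 125×334 = 41750; warm the meltwater: 522.5 T; water: 2194.5(T − 33.1)
2717 T = 72638 − 43809 = 28829
T ≈ 10.61 °C — above 0 °C, consistent with complete melting.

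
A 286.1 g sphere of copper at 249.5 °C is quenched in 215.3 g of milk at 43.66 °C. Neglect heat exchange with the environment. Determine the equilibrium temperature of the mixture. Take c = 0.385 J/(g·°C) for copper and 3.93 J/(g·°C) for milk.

Heat lost by the copper equals heat gained by the milk:
286.1*0.385*(249.5 − T) = 215.3*3.93*(T − 43.66)
110.15(249.5 − T) = 846.13(T − 43.66)
956.28 T = 64424  ⇒  T ≈ 67.37 °C

T_f ≈ 67.4 °C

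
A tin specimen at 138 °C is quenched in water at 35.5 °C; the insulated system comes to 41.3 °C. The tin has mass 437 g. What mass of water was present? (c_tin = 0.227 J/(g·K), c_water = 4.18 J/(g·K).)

Setting the total heat transfer to zero:
437·0.227·(41.3 − 138) + m·4.18·(41.3 − 35.5) = 0
24.24 m = 9592.5
m = 9592.5/24.24 ≈ 395.7 g

m ≈ 396 g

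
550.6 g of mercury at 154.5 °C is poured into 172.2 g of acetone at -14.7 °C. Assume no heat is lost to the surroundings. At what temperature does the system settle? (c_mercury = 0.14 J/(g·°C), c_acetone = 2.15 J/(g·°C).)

T_f ≈ 14.5 °C

Heat lost by the mercury equals heat gained by the acetone:
550.6·0.14·(154.5 − T) = 172.2·2.15·(T − (-14.7))
77.08(154.5 − T) = 370.23(T − (-14.7))
447.31 T = 6467.1  ⇒  T ≈ 14.46 °C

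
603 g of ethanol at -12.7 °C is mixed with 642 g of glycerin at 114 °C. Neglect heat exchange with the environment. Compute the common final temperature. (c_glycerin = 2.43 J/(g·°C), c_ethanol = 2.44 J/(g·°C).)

Energy conservation, ΣQ = 0:
642·2.43·(T − 114) + 603·2.44·(T − (-12.7)) = 0
1560.1(T − 114) + 1471.3(T − (-12.7)) = 0
(1560.1 + 1471.3) T = 1560.1·114 + 1471.3·(-12.7)
T ≈ 52.50 °C

T_f ≈ 52.5 °C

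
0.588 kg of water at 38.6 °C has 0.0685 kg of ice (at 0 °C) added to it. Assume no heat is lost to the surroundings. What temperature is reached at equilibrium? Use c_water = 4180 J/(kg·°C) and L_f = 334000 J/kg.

T_f ≈ 26.2 °C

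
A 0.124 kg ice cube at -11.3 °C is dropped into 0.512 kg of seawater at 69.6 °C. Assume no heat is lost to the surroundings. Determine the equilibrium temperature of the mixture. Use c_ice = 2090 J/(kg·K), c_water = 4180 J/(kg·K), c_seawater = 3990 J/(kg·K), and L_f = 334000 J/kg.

Setting the total heat transfer to zero:
warm ice to 0 °C: 0.124·2090·(0 − (-11.3)) = 2928.5
  latent heat to melt: 0.124·334000 = 41416
  warm the meltwater: 518.32 T
  seawater cools: 0.512·3990·(T − 69.6) = 2042.9(T − 69.6)
2561.2 T = 142184 − 44345 = 97840
T ≈ 38.20 °C (positive, so assuming full melt was valid).

T_f ≈ 38.2 °C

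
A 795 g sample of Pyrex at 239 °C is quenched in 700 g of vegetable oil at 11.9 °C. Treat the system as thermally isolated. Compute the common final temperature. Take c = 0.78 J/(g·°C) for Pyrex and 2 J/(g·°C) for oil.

Heat lost by the Pyrex equals heat gained by the oil:
795*0.78*(239 − T) = 700*2*(T − 11.9)
620.1(239 − T) = 1400(T − 11.9)
2020.1 T = 164864  ⇒  T ≈ 81.61 °C

T_f ≈ 81.6 °C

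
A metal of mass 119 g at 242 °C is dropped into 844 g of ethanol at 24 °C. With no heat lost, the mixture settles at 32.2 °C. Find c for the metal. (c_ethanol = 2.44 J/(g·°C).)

c ≈ 0.676 J/(g·°C)

m_s c (T_s − T_f) = m_ethanol c_ethanol (T_f − T_0):
119×c×(242 − 32.2) = 844×2.44×(32.2 − 24)
24966 c = 16887  ⇒  c ≈ 0.6764 J/(g·°C)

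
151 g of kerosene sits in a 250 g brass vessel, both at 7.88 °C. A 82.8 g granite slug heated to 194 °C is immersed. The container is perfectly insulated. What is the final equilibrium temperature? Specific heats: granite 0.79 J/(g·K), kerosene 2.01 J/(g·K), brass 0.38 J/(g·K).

T_f ≈ 34.1 °C

With ΣQ=0 the equilibrium temperature is the m·c-weighted mean:
T_f = (65.41*194 + 303.51*7.88 + 95*7.88) / (65.41 + 303.51 + 95)
    = 15830 / 463.92 ≈ 34.12 °C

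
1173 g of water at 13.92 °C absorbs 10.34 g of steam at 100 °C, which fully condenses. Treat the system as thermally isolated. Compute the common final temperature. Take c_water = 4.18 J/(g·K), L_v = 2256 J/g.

T_f ≈ 19.4 °C

Taking heat into each body as positive, Σ m c ΔT = 0:
condense steam: −10.34·2256 = −23327; condensate cools 100→T: 10.34·4.18·(T − 100) = 43.22(T − 100); water warms: 1173·4.18·(T − 13.92) = 4903.1(T − 13.92)
4946.4 T = 23327 + 4322.1 + 68252 = 95901
T ≈ 19.39 °C, under the boiling point, so the assumption holds.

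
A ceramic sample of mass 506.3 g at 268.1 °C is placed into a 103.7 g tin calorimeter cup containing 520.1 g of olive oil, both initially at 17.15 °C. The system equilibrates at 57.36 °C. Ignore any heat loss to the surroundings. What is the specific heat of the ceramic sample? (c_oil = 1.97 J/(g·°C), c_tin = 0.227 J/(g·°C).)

Taking heat into each body as positive, Σ m c ΔT = 0:
506.3×c×(57.36 − 268.1) + 520.1×1.97×(57.36 − 17.15) + 103.7×0.227×(57.36 − 17.15) = 0
-106698 c = -42146
c = -42146/-106698 ≈ 0.395 J/(g·°C)

c ≈ 0.395 J/(g·°C)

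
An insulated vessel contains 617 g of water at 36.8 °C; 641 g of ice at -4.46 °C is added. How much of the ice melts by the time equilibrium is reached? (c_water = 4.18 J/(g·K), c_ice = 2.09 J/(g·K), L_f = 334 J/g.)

m_melted ≈ 266 g

Water can give up m c ΔT = 617·4.18·36.8 = 94909 J before reaching 0 °C.
Warming the ice to 0 °C takes 641·2.09·4.46 = 5975 J, leaving 88934 J for melting.
Fully melting the ice requires m_ice L_f = 641·334 = 214094 J.
Since 88934 < 214094 J, not all the ice melts; equilibrium is at 0 °C.
Mass melted = 88934/334 ≈ 266.3 g.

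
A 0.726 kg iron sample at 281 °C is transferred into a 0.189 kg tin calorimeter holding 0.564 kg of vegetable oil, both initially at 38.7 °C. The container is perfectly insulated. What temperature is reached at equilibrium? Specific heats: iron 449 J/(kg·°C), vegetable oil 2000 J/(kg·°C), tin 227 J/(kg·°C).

T_f ≈ 91.5 °C

T_f is the heat-capacity-weighted average of the initial temperatures:
T_f = (325.97×281 + 1128×38.7 + 42.9×38.7) / (325.97 + 1128 + 42.9)
    = 136913 / 1496.9 ≈ 91.47 °C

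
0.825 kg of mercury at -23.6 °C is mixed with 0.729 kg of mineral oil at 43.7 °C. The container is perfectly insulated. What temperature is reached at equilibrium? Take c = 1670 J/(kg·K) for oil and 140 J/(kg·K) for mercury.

Conservation of energy gives ΣQ = 0:
0.729·1670·(T − 43.7) + 0.825·140·(T − (-23.6)) = 0
1332.9 T = 50476
T = 50476 / 1332.9 = 37.9 °C

T_f ≈ 37.9 °C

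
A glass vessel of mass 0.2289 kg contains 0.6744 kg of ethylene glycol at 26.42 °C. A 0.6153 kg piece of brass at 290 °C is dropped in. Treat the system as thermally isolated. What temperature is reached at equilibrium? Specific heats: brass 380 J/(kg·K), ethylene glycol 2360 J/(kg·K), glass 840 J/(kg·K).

T_f ≈ 57.0 °C

Energy conservation, ΣQ = 0:
0.6153*380*(T − 290) + 0.6744*2360*(T − 26.42) + 0.2289*840*(T − 26.42) = 0
233.81(T − 290) + 1591.6(T − 26.42) + 192.28(T − 26.42) = 0
2017.7 T = 114936
T = 114936 / 2017.7 = 57 °C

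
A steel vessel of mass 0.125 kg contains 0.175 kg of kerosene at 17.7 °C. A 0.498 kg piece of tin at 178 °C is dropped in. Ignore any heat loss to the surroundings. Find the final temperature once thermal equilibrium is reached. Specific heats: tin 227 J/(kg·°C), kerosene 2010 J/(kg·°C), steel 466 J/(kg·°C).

T_f ≈ 52.3 °C

Setting the total heat transfer to zero:
0.498×227×(T − 178) + 0.175×2010×(T − 17.7) + 0.125×466×(T − 17.7) = 0
113.05(T − 178) + 351.75(T − 17.7) + 58.25(T − 17.7) = 0
(113.05 + 351.75 + 58.25) T = 113.05×178 + 351.75×17.7 + 58.25×17.7
T ≈ 52.35 °C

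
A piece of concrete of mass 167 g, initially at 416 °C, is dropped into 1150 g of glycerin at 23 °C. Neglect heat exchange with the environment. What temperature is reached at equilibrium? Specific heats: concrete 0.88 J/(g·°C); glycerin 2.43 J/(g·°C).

T_f ≈ 42.6 °C

|Q_concrete| = |Q_glycerin|:
167×0.88×(416 − T) = 1150×2.43×(T − 23)
146.96(416 − T) = 2794.5(T − 23)
2941.5 T = 125409  ⇒  T ≈ 42.63 °C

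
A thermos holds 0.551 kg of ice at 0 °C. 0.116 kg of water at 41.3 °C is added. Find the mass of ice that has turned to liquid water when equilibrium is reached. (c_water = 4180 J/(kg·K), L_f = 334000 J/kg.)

m_melted ≈ 0.06 kg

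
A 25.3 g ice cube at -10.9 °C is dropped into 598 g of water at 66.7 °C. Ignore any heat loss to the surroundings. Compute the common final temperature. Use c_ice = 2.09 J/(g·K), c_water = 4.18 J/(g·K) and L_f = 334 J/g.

Energy balance with sensible and latent terms:
ice -10.9→0 °C: 25.3×2.09×10.9 = 576.36
  fusion: m_ice L_f = 25.3×334 = 8450.2
  meltwater 0→T: 25.3×4.18×T = 105.75 T
  water: 2499.6(T − 66.7)
2605.4 T = 166726 − 9026.6 = 157699
T ≈ 60.53 °C (positive, so assuming full melt was valid).

T_f ≈ 60.5 °C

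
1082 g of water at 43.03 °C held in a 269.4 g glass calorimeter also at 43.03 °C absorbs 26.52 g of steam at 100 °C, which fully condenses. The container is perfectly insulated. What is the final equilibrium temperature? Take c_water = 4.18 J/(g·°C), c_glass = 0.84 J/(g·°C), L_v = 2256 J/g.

T_f ≈ 56.6 °C

Setting the total heat transfer to zero:
steam→water at 100 °C releases m L_v = 26.52·2256 = 59829
  condensate cools 100→T: 26.52·4.18·(T − 100) = 110.85(T − 100)
  water warms: 1082·4.18·(T − 43.03) = 4522.8(T − 43.03)
  glass cup: 269.4·0.84·(T − 43.03) = 226.3(T − 43.03)
4859.9 T = 59829 + 11085 + 204352 = 275266
T ≈ 56.64 °C (< 100 °C, so full condensation is consistent).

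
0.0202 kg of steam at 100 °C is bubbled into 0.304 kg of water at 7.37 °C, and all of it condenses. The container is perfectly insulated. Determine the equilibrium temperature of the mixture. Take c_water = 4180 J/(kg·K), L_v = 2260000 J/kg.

T_f ≈ 46.8 °C

Conservation of energy gives ΣQ = 0:
condense steam: −0.0202·2260000 = −45652
  condensed water 100 °C→T: 84.44(T − 100)
  water warms: 0.304·4180·(T − 7.37) = 1270.7(T − 7.37)
1355.2 T = 45652 + 8443.6 + 9365.2 = 63461
T ≈ 46.83 °C, under the boiling point, so the assumption holds.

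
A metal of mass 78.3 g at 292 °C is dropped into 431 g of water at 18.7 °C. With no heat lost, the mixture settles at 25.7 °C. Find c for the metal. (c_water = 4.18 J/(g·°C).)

c ≈ 0.605 J/(g·°C)

m_s c (T_s − T_f) = m_water c_water (T_f − T_0):
78.3·c·(292 − 25.7) = 431·4.18·(25.7 − 18.7)
20851 c = 12611  ⇒  c ≈ 0.6048 J/(g·°C)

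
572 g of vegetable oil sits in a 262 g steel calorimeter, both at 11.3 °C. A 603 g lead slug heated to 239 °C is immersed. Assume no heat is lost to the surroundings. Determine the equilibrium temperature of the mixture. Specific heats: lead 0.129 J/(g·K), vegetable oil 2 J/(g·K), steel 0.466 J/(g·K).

T_f ≈ 24.5 °C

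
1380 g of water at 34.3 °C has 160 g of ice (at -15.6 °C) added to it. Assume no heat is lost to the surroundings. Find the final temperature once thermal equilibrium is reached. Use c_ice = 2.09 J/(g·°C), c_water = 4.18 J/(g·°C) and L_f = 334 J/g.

T_f ≈ 21.6 °C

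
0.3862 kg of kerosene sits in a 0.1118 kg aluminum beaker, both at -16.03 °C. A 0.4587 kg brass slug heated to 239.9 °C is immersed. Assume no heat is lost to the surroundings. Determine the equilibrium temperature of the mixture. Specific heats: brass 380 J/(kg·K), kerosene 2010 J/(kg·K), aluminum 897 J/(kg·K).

T_f ≈ 26.4 °C

Setting the total heat transfer to zero:
0.4587*380*(T − 239.9) + 0.3862*2010*(T − (-16.03)) + 0.1118*897*(T − (-16.03)) = 0
174.31(T − 239.9) + 776.26(T − (-16.03)) + 100.28(T − (-16.03)) = 0
1050.9 T = 27765
T ≈ 26.42 °C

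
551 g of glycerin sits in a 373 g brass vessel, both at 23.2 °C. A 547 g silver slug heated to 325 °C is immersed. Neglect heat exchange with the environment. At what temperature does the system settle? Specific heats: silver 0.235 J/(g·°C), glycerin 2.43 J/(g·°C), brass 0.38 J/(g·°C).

T_f ≈ 47.3 °C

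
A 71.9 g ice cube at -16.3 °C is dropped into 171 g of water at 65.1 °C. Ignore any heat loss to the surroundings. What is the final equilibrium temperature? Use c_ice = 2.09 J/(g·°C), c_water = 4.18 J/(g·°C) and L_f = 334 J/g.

Let T be the final temperature. ΣQ_i = 0:
ice -16.3→0 °C: 71.9·2.09·16.3 = 2449.4
  fusion: m_ice L_f = 71.9·334 = 24015
  meltwater 0→T: 71.9·4.18·T = 300.54 T
  water: 714.78(T − 65.1)
1015.3 T = 46532 − 26464 = 20068
T ≈ 19.77 °C (positive, so assuming full melt was valid).

T_f ≈ 19.8 °C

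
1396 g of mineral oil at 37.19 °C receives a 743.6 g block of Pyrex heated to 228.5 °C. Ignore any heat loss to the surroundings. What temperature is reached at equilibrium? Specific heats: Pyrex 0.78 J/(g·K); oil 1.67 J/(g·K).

T_f ≈ 75.3 °C

T_f = Σ m_i c_i T_i / Σ m_i c_i:
T_f = (580.01*228.5 + 2331.3*37.19) / (580.01 + 2331.3)
    = 219234 / 2911.3 ≈ 75.30 °C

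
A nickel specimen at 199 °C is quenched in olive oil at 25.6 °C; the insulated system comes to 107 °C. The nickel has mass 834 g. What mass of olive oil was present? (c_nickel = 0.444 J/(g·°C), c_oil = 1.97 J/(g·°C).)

Let T be the final temperature. ΣQ_i = 0:
834×0.444×(107 − 199) + m×1.97×(107 − 25.6) = 0
160.36 m = 34067
m = 34067/160.36 ≈ 212.4 g

m ≈ 212 g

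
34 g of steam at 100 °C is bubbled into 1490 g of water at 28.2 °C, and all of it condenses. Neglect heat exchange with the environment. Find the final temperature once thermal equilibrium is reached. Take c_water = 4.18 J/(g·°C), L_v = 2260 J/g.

T_f ≈ 41.9 °C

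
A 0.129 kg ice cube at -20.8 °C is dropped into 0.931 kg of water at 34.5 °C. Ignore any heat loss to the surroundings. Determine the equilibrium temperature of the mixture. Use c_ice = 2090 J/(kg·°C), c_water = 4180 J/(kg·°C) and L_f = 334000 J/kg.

Let T be the final temperature. ΣQ_i = 0:
ice -20.8→0 °C: 0.129×2090×20.8 = 5607.9
  fusion: m_ice L_f = 0.129×334000 = 43086
  warm the meltwater: 539.22 T
  water: 3891.6(T − 34.5)
4430.8 T = 134260 − 48694 = 85566
T ≈ 19.31 °C (positive, so assuming full melt was valid).

T_f ≈ 19.3 °C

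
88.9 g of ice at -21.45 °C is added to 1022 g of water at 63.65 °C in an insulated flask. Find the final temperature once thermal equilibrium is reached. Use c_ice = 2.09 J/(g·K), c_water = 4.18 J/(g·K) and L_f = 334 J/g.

Energy balance with sensible and latent terms:
ice -21.45→0 °C: 88.9×2.09×21.45 = 3985.4; melt ice: 88.9×334 = 29693; meltwater 0→T: 88.9×4.18×T = 371.6 T; water: 4272(T − 63.65)
4643.6 T = 271910 − 33678 = 238232
T ≈ 51.30 °C. Since T > 0 °C, the all-ice-melts assumption holds.

T_f ≈ 51.3 °C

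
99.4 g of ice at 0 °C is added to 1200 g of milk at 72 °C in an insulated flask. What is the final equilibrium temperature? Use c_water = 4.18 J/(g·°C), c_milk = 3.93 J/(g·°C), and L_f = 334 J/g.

T_f ≈ 59.7 °C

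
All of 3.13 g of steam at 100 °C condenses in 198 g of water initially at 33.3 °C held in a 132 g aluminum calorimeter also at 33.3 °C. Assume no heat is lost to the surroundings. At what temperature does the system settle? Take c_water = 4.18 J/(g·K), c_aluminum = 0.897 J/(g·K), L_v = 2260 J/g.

T_f ≈ 41.6 °C

Energy balance with sensible and latent terms:
latent heat released on condensation: 3.13·2260 = 7073.8; condensed water 100 °C→T: 13.08(T − 100); water warms: 198·4.18·(T − 33.3) = 827.64(T − 33.3); aluminum cup: 132·0.897·(T − 33.3) = 118.4(T − 33.3)
959.13 T = 7073.8 + 1308.3 + 31503 = 39885
T ≈ 41.59 °C (< 100 °C, so full condensation is consistent).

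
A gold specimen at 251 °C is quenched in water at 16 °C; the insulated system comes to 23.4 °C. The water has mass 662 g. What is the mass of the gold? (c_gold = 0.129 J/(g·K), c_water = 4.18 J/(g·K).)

m ≈ 697 g

Heat lost by the gold = heat gained by the water:
m×0.129×(251 − 23.4) = 662×4.18×(23.4 − 16)
29.36 m = 20477  ⇒  m ≈ 697.4 g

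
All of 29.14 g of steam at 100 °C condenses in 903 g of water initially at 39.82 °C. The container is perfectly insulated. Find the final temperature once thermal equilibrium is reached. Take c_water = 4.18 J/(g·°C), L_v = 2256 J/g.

T_f ≈ 58.6 °C

Conservation of energy gives ΣQ = 0:
steam→water at 100 °C releases m L_v = 29.14×2256 = 65740; condensate cools 100→T: 29.14×4.18×(T − 100) = 121.81(T − 100); water warms: 903×4.18×(T − 39.82) = 3774.5(T − 39.82)
3896.3 T = 65740 + 12181 + 150302 = 228223
T ≈ 58.57 °C (< 100 °C, so full condensation is consistent).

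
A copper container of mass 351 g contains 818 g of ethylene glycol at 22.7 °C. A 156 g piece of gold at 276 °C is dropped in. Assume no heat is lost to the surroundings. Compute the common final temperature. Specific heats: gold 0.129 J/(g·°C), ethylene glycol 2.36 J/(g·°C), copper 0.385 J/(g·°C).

T_f ≈ 25.1 °C

Setting the total heat transfer to zero:
156·0.129·(T − 276) + 818·2.36·(T − 22.7) + 351·0.385·(T − 22.7) = 0
20.12(T − 276) + 1930.5(T − 22.7) + 135.13(T − 22.7) = 0
(20.12 + 1930.5 + 135.13) T = 20.12·276 + 1930.5·22.7 + 135.13·22.7
T = 52444 / 2085.7 = 25.1 °C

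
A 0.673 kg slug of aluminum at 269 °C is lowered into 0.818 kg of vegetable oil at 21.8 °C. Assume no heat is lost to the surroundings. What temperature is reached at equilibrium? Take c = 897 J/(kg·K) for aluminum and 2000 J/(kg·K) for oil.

T_f ≈ 88.4 °C

T_f = Σ m_i c_i T_i / Σ m_i c_i:
T_f = (603.68*269 + 1636*21.8) / (603.68 + 1636)
    = 198055 / 2239.7 ≈ 88.43 °C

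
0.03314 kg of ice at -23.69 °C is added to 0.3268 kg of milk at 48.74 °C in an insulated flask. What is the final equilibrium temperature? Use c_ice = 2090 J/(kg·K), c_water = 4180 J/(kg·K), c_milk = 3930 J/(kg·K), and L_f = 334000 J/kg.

Heat gained plus heat lost sum to zero:
warm ice to 0 °C: 0.03314×2090×(0 − (-23.69)) = 1640.8; fusion: m_ice L_f = 0.03314×334000 = 11069; meltwater 0→T: 0.03314×4180×T = 138.53 T; milk cools: 0.3268×3930×(T − 48.74) = 1284.3(T − 48.74)
1422.8 T = 62598 − 12710 = 49888
T ≈ 35.06 °C (positive, so assuming full melt was valid).

T_f ≈ 35.1 °C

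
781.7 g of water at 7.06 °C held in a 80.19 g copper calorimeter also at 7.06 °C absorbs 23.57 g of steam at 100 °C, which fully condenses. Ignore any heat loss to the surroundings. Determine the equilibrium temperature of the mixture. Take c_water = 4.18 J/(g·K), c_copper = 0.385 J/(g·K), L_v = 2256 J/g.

Setting the total heat transfer to zero:
latent heat released on condensation: 23.57·2256 = 53174
  condensate cools 100→T: 23.57·4.18·(T − 100) = 98.52(T − 100)
  original water: 3267.5(T − 7.06)
  cup: 30.87(T − 7.06)
3396.9 T = 53174 + 9852.3 + 23287 = 86313
T ≈ 25.41 °C (< 100 °C, so full condensation is consistent).

T_f ≈ 25.4 °C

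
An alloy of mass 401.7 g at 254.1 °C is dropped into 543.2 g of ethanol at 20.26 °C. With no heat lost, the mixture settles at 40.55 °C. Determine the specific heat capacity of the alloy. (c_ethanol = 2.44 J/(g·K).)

c ≈ 0.313 J/(g·K)

Conservation of energy gives ΣQ = 0:
401.7×c×(40.55 − 254.1) + 543.2×2.44×(40.55 − 20.26) = 0
-85783 c = -26893
c = -26893/-85783 ≈ 0.3135 J/(g·K)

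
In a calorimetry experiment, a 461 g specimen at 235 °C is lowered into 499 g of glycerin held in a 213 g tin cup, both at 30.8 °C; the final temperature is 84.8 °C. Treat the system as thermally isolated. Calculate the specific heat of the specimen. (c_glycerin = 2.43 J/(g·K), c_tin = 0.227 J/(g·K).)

c ≈ 0.983 J/(g·K)

Taking heat into each body as positive, Σ m c ΔT = 0:
461·c·(84.8 − 235) + 499·2.43·(84.8 − 30.8) + 213·0.227·(84.8 − 30.8) = 0
-69242 c = -68090
c = -68090/-69242 ≈ 0.9834 J/(g·K)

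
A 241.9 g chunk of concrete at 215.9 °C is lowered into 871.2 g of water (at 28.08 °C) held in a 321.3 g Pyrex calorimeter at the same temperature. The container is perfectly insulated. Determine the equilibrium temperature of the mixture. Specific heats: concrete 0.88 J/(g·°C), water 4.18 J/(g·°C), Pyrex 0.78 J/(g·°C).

T_f ≈ 37.8 °C

T_f is the heat-capacity-weighted average of the initial temperatures:
T_f = (212.87·215.9 + 3641.6·28.08 + 250.61·28.08) / (212.87 + 3641.6 + 250.61)
    = 155253 / 4105.1 ≈ 37.82 °C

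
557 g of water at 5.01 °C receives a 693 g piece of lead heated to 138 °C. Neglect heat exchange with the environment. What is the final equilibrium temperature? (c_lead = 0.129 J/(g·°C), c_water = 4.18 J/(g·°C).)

T_f ≈ 9.9 °C

Energy conservation, ΣQ = 0:
693*0.129*(T − 138) + 557*4.18*(T − 5.01) = 0
89.4(T − 138) + 2328.3(T − 5.01) = 0
(89.4 + 2328.3) T = 89.4*138 + 2328.3*5.01
T = 24001 / 2417.7 = 9.93 °C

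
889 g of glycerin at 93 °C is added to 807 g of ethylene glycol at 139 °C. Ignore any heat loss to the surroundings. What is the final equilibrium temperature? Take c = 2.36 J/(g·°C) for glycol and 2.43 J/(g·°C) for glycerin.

|Q_glycol| = |Q_glycerin|:
807×2.36×(139 − T) = 889×2.43×(T − 93)
1904.5(139 − T) = 2160.3(T − 93)
4064.8 T = 465633  ⇒  T ≈ 114.55 °C

T_f ≈ 114.6 °C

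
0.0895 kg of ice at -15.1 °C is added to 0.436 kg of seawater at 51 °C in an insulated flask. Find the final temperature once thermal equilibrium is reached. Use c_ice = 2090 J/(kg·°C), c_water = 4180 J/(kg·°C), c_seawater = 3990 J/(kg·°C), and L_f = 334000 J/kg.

T_f ≈ 26.5 °C

Energy conservation, ΣQ = 0:
ice -15.1→0 °C: 0.0895×2090×15.1 = 2824.5
  melt ice: 0.0895×334000 = 29893
  meltwater 0→T: 0.0895×4180×T = 374.11 T
  seawater cools: 0.436×3990×(T − 51) = 1739.6(T − 51)
2113.8 T = 88722 − 32718 = 56004
T ≈ 26.50 °C (positive, so assuming full melt was valid).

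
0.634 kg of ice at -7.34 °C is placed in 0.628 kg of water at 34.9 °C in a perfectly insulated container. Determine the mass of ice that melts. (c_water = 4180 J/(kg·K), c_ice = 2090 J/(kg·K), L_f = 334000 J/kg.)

Heat available from the water dropping to 0 °C: 0.628·4180·34.9 = 91614 J.
Of that, 0.634·2090·7.34 = 9725.9 J goes to bring the ice to 0 °C, leaving 81888 J.
Fully melting the ice requires m_ice L_f = 0.634·334000 = 211756 J.
Since 81888 < 211756 J, not all the ice melts; equilibrium is at 0 °C.
m_melt = 81888 / L_f = 0.2452 kg.

m_melted ≈ 0.245 kg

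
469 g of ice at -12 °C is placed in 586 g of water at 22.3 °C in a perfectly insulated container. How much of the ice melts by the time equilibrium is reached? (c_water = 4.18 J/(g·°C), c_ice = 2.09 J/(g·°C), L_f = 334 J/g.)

m_melted ≈ 128 g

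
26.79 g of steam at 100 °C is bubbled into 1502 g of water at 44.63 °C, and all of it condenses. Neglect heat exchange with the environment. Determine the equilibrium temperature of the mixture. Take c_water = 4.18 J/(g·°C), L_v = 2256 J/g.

Energy conservation, ΣQ = 0:
latent heat released on condensation: 26.79×2256 = 60438
  condensate cools 100→T: 26.79×4.18×(T − 100) = 111.98(T − 100)
  original water: 6278.4(T − 44.63)
6390.3 T = 60438 + 11198 + 280203 = 351840
T ≈ 55.06 °C — below 100 °C, confirming all the steam condensed.

T_f ≈ 55.1 °C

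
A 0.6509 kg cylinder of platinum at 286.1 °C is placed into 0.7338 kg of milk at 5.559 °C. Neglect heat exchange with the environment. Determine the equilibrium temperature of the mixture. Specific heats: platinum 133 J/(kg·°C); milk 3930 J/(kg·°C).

Set heat shed by the hot body equal to heat absorbed by the cold body:
0.6509×133×(286.1 − T) = 0.7338×3930×(T − 5.559)
86.57(286.1 − T) = 2883.8(T − 5.559)
2970.4 T = 40799  ⇒  T ≈ 13.74 °C

T_f ≈ 13.7 °C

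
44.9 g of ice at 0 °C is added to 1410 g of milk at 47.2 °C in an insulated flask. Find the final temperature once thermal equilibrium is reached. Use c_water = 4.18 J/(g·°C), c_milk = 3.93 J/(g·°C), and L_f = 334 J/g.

T_f ≈ 43.0 °C

Heat gained plus heat lost sum to zero:
melt ice: 44.9·334 = 14997; meltwater 0→T: 44.9·4.18·T = 187.68 T; milk cools: 1410·3.93·(T − 47.2) = 5541.3(T − 47.2)
5729 T = 261549 − 14997 = 246553
T ≈ 43.04 °C (positive, so assuming full melt was valid).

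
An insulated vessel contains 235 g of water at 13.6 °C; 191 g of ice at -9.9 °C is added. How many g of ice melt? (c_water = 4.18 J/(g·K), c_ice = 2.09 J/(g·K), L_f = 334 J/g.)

Heat available from the water dropping to 0 °C: 235×4.18×13.6 = 13359 J.
Warming the ice to 0 °C takes 191×2.09×9.9 = 3952 J, leaving 9407.3 J for melting.
Fully melting the ice requires m_ice L_f = 191×334 = 63794 J.
Since 9407.3 < 63794 J, not all the ice melts; equilibrium is at 0 °C.
Mass melted = 9407.3/334 ≈ 28.17 g.

m_melted ≈ 28.2 g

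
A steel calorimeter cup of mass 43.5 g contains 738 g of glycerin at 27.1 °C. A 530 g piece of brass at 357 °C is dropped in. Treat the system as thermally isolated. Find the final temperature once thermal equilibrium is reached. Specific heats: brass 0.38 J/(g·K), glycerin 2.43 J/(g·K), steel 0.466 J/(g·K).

T_f ≈ 60.1 °C

Net heat exchanged in the isolated system is zero:
530·0.38·(T − 357) + 738·2.43·(T − 27.1) + 43.5·0.466·(T − 27.1) = 0
201.4(T − 357) + 1793.3(T − 27.1) + 20.27(T − 27.1) = 0
(201.4 + 1793.3 + 20.27) T = 201.4·357 + 1793.3·27.1 + 20.27·27.1
T ≈ 60.07 °C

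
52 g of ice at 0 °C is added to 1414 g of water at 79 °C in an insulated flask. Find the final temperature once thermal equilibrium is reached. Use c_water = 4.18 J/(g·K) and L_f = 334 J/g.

T_f ≈ 73.4 °C

Let T be the final temperature. ΣQ_i = 0:
latent heat to melt: 52×334 = 17368; warm the meltwater: 217.36 T; water cools: 1414×4.18×(T − 79) = 5910.5(T − 79)
6127.9 T = 466931 − 17368 = 449563
T ≈ 73.36 °C (positive, so assuming full melt was valid).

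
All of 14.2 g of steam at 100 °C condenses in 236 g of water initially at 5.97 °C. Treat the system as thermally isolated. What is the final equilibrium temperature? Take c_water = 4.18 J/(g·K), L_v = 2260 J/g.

Let T be the final temperature. ΣQ_i = 0:
condense steam: −14.2·2260 = −32092
  condensate cools 100→T: 14.2·4.18·(T − 100) = 59.36(T − 100)
  water warms: 236·4.18·(T − 5.97) = 986.48(T − 5.97)
1045.8 T = 32092 + 5935.6 + 5889.3 = 43917
T ≈ 41.99 °C — below 100 °C, confirming all the steam condensed.

T_f ≈ 42.0 °C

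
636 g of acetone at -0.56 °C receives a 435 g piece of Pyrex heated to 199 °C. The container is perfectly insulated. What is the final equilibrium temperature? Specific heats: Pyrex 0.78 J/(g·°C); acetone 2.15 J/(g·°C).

Let T be the final temperature. ΣQ_i = 0:
435·0.78·(T − 199) + 636·2.15·(T − (-0.56)) = 0
(339.3 + 1367.4) T = 339.3·199 + 1367.4·(-0.56)
T ≈ 39.11 °C

T_f ≈ 39.1 °C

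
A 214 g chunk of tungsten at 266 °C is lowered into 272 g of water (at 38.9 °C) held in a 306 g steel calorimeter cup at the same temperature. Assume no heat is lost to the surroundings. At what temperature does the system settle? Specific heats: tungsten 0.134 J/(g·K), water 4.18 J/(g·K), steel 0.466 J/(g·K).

T_f ≈ 43.9 °C

T_f = Σ m_i c_i T_i / Σ m_i c_i:
T_f = (28.68·266 + 1137·38.9 + 142.6·38.9) / (28.68 + 1137 + 142.6)
    = 57403 / 1308.2 ≈ 43.88 °C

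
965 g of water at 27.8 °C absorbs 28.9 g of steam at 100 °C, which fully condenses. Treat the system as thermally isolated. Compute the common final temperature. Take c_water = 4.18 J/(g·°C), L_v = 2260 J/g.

T_f ≈ 45.6 °C

Conservation of energy gives ΣQ = 0:
condense steam: −28.9×2260 = −65314
  condensate cools 100→T: 28.9×4.18×(T − 100) = 120.8(T − 100)
  water warms: 965×4.18×(T − 27.8) = 4033.7(T − 27.8)
4154.5 T = 65314 + 12080 + 112137 = 189531
T ≈ 45.62 °C, under the boiling point, so the assumption holds.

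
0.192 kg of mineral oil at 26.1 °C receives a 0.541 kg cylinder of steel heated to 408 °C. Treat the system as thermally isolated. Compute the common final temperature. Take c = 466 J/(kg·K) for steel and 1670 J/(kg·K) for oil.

Setting the total heat transfer to zero:
0.541*466*(T − 408) + 0.192*1670*(T − 26.1) = 0
252.11(T − 408) + 320.64(T − 26.1) = 0
572.75 T = 111228
T = 111228 / 572.75 = 194 °C

T_f ≈ 194.2 °C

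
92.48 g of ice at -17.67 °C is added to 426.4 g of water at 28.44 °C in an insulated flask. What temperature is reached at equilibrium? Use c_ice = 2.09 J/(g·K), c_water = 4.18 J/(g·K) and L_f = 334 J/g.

T_f ≈ 7.6 °C

Net heat exchanged in the isolated system is zero:
ice -17.67→0 °C: 92.48·2.09·17.67 = 3415.3
  fusion: m_ice L_f = 92.48·334 = 30888
  meltwater 0→T: 92.48·4.18·T = 386.57 T
  water cools: 426.4·4.18·(T − 28.44) = 1782.4(T − 28.44)
2168.9 T = 50690 − 34304 = 16386
T ≈ 7.56 °C — above 0 °C, consistent with complete melting.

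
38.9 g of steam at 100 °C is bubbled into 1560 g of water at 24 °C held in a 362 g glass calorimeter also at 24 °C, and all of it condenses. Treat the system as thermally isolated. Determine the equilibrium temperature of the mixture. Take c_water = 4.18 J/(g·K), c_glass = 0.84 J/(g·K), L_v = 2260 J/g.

Energy balance with sensible and latent terms:
latent heat released on condensation: 38.9×2260 = 87914; condensed water 100 °C→T: 162.6(T − 100); original water: 6520.8(T − 24); glass cup: 362×0.84×(T − 24) = 304.08(T − 24)
6987.5 T = 87914 + 16260 + 163797 = 267971
T ≈ 38.35 °C — below 100 °C, confirming all the steam condensed.

T_f ≈ 38.4 °C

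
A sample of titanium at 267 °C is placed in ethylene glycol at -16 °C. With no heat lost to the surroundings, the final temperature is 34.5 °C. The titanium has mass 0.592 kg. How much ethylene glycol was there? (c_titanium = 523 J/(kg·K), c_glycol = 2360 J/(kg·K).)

m ≈ 0.604 kg

Let T be the final temperature. ΣQ_i = 0:
0.592×523×(34.5 − 267) + m×2360×(34.5 − (-16)) = 0
119180 m = 71986
m = 71986/119180 ≈ 0.604 kg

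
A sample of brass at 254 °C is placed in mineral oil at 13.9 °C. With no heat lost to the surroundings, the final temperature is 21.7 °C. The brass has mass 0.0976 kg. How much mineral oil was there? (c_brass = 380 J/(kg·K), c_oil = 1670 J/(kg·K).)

|Q_brass| = |Q_oil|:
0.0976×380×(254 − 21.7) = m×1670×(21.7 − 13.9)
13026 m = 8615.5  ⇒  m ≈ 0.6614 kg

m ≈ 0.661 kg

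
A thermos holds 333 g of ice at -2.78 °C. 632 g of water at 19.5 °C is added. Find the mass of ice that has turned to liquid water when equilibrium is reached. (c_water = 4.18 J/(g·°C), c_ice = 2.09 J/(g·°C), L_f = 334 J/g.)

m_melted ≈ 148 g

Cooling the water to 0 °C releases 632×4.18×19.5 = 51514 J.
Warming the ice to 0 °C takes 333×2.09×2.78 = 1934.8 J, leaving 49580 J for melting.
To melt every bit of ice: 333×334 = 111222 J.
Since 49580 < 111222 J, not all the ice melts; equilibrium is at 0 °C.
Mass melted = 49580/334 ≈ 148.4 g.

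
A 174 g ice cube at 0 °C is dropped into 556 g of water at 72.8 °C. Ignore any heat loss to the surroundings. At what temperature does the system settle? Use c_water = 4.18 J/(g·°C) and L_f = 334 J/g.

Energy conservation, ΣQ = 0:
fusion: m_ice L_f = 174·334 = 58116; warm the meltwater: 727.32 T; water: 2324.1(T − 72.8)
3051.4 T = 169193 − 58116 = 111077
T ≈ 36.40 °C. Since T > 0 °C, the all-ice-melts assumption holds.

T_f ≈ 36.4 °C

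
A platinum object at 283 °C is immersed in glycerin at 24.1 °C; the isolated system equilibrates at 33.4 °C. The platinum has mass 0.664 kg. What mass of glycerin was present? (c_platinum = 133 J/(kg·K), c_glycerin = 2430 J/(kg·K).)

m ≈ 0.975 kg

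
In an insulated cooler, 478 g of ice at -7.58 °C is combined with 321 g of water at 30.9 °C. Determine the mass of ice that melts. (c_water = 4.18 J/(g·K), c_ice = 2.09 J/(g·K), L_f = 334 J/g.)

m_melted ≈ 101 g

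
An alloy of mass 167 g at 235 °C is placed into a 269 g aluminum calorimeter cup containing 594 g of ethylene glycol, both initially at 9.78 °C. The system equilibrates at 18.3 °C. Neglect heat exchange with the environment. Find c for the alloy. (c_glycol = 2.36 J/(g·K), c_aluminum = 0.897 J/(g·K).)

c ≈ 0.387 J/(g·K)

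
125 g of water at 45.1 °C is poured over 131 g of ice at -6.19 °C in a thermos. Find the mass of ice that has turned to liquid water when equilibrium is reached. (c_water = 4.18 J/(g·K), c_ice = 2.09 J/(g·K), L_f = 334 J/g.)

m_melted ≈ 65.5 g

Water can give up m c ΔT = 125×4.18×45.1 = 23565 J before reaching 0 °C.
Of that, 131×2.09×6.19 = 1694.8 J goes to bring the ice to 0 °C, leaving 21870 J.
Melting all 131 g of ice would need 131×334 = 43754 J.
That's not enough to melt it all — equilibrium is at 0 °C with ice remaining.
m_melt = 21870 / L_f = 65.48 g.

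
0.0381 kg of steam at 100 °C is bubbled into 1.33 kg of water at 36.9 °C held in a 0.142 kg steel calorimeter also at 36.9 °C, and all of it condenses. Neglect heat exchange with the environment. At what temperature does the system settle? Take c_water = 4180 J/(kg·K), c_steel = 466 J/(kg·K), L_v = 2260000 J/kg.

T_f ≈ 53.5 °C

Energy balance with sensible and latent terms:
steam→water at 100 °C releases m L_v = 0.0381×2260000 = 86106; condensate cools 100→T: 0.0381×4180×(T − 100) = 159.26(T − 100); water warms: 1.33×4180×(T − 36.9) = 5559.4(T − 36.9); cup: 66.17(T − 36.9)
5784.8 T = 86106 + 15926 + 207584 = 309615
T ≈ 53.52 °C, under the boiling point, so the assumption holds.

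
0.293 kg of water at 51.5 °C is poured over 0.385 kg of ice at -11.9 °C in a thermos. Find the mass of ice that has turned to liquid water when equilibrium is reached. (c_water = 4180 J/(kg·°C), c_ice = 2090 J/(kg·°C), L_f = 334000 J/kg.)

m_melted ≈ 0.16 kg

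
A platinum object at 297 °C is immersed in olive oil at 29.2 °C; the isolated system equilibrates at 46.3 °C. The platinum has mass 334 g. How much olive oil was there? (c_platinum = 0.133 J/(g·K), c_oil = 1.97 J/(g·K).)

m ≈ 331 g

Let T be the final temperature. ΣQ_i = 0:
334·0.133·(46.3 − 297) + m·1.97·(46.3 − 29.2) = 0
33.69 m = 11137
m = 11137/33.69 ≈ 330.6 g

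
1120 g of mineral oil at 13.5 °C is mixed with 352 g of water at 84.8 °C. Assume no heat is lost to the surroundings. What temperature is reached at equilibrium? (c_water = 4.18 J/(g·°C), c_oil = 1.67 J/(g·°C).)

T_f ≈ 44.9 °C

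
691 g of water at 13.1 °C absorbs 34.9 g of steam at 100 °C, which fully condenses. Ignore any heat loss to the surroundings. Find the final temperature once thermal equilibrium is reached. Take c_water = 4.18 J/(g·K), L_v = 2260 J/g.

T_f ≈ 43.3 °C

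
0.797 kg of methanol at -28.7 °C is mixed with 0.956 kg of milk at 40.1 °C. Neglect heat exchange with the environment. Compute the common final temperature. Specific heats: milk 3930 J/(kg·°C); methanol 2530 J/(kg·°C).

T_f ≈ 16.1 °C

|Q_milk| = |Q_methanol|:
0.956×3930×(40.1 − T) = 0.797×2530×(T − (-28.7))
3757.1(40.1 − T) = 2016.4(T − (-28.7))
5773.5 T = 92788  ⇒  T ≈ 16.07 °C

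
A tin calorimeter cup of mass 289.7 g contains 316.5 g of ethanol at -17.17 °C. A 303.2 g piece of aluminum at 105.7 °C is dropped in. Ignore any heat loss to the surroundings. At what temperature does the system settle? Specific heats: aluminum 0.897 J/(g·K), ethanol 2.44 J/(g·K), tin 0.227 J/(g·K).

T_f ≈ 12.9 °C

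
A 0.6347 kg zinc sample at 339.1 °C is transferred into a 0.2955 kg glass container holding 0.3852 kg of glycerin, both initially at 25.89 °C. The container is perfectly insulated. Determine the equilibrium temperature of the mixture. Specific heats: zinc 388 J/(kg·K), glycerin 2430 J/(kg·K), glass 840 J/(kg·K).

Heat gained plus heat lost sum to zero:
0.6347·388·(T − 339.1) + 0.3852·2430·(T − 25.89) + 0.2955·840·(T − 25.89) = 0
246.26(T − 339.1) + 936.04(T − 25.89) + 248.22(T − 25.89) = 0
(246.26 + 936.04 + 248.22) T = 246.26·339.1 + 936.04·25.89 + 248.22·25.89
T = 114168/1430.5 ≈ 79.81 °C

T_f ≈ 79.8 °C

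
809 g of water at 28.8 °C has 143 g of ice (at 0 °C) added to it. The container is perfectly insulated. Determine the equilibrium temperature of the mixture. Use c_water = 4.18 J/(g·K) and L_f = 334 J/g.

Sum of m c ΔT and latent-heat terms is zero:
melt ice: 143·334 = 47762
  warm the meltwater: 597.74 T
  water cools: 809·4.18·(T − 28.8) = 3381.6(T − 28.8)
3979.4 T = 97391 − 47762 = 49629
T ≈ 12.47 °C. Since T > 0 °C, the all-ice-melts assumption holds.

T_f ≈ 12.5 °C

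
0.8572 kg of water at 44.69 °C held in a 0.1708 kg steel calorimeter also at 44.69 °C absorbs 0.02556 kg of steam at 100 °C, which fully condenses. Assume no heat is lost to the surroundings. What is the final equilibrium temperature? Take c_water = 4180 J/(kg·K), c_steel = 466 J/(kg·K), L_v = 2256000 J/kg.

Net heat exchanged in the isolated system is zero:
latent heat released on condensation: 0.02556·2256000 = 57663; condensed water 100 °C→T: 106.84(T − 100); water warms: 0.8572·4180·(T − 44.69) = 3583.1(T − 44.69); cup: 79.59(T − 44.69)
3769.5 T = 57663 + 10684 + 163686 = 232033
T ≈ 61.55 °C (< 100 °C, so full condensation is consistent).

T_f ≈ 61.6 °C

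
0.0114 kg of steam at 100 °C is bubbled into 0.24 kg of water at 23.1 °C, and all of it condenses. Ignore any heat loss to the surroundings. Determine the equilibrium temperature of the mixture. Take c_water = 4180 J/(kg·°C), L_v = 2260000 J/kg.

Energy balance with sensible and latent terms:
steam→water at 100 °C releases m L_v = 0.0114×2260000 = 25764
  condensed water 100 °C→T: 47.65(T − 100)
  original water: 1003.2(T − 23.1)
1050.9 T = 25764 + 4765.2 + 23174 = 53703
T ≈ 51.10 °C — below 100 °C, confirming all the steam condensed.

T_f ≈ 51.1 °C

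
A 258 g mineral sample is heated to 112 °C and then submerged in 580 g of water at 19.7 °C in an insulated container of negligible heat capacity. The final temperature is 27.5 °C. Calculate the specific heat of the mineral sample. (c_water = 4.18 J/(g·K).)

Conservation of energy gives ΣQ = 0:
258×c×(27.5 − 112) + 580×4.18×(27.5 − 19.7) = 0
-21801 c = -18910
c = -18910/-21801 ≈ 0.8674 J/(g·K)

c ≈ 0.867 J/(g·K)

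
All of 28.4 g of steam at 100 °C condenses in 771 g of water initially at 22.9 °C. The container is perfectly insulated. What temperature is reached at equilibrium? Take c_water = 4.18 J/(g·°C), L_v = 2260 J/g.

T_f ≈ 44.8 °C

Heat gained plus heat lost sum to zero:
latent heat released on condensation: 28.4×2260 = 64184; condensate cools 100→T: 28.4×4.18×(T − 100) = 118.71(T − 100); water warms: 771×4.18×(T − 22.9) = 3222.8(T − 22.9)
3341.5 T = 64184 + 11871 + 73802 = 149857
T ≈ 44.85 °C (< 100 °C, so full condensation is consistent).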